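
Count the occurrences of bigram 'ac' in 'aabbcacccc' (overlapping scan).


Scanning 'aabbcacccc' for bigram 'ac':
  Position 0: 'aa' -> no
  Position 1: 'ab' -> no
  Position 2: 'bb' -> no
  Position 3: 'bc' -> no
  Position 4: 'ca' -> no
  Position 5: 'ac' -> MATCH
  Position 6: 'cc' -> no
  Position 7: 'cc' -> no
  Position 8: 'cc' -> no
Total matches: 1

1


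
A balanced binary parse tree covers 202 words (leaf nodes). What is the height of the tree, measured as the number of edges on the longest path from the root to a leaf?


In a balanced binary tree with n leaves the deepest leaf is ceil(log2(n)) edges below the root.
log2(202) = 7.6582
ceil(7.6582) = 8
height (edges) = 8

8


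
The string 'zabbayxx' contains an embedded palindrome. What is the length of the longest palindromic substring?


Scanning 'zabbayxx' for palindromic substrings.
Substring at positions 1-4: 'abba'.
Check: reverse('abba') = 'abba' -> palindrome confirmed.
Neighbouring characters ('z' / 'y') break symmetry, so it cannot extend further.
No longer palindromic substring exists; longest length = 4

4


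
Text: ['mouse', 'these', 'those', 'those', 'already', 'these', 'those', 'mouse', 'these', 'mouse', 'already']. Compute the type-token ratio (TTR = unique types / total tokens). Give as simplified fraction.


Tokens: 11
Unique types: ('already', 'mouse', 'these', 'those') = 4
TTR = 4/11
Already in lowest terms.

4/11


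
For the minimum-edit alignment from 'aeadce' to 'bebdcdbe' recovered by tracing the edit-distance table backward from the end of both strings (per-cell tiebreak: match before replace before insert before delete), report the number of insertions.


Edit distance = 4. Backtracking from cell (6, 8) with preference match > replace > insert > delete,
then listing the resulting alignment 'aeadce' -> 'bebdcdbe' left to right:
  Step 1: replace a->b
  Step 2: keep 'e'
  Step 3: replace a->b
  Step 4: keep 'd'
  Step 5: keep 'c'
  Step 6: insert 'd' [insertion #1]
  Step 7: insert 'b' [insertion #2]
  Step 8: keep 'e'
Total insertions: 2

2


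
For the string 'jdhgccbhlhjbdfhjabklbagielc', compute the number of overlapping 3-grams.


String 'jdhgccbhlhjbdfhjabklbagielc' has length L = 27.
Number of overlapping n-grams = L - n + 1
Substituting: 27 - 3 + 1 = 25

25


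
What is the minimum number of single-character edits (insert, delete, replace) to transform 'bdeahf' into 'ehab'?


Building DP table for s1='bdeahf' (len 6) and s2='ehab' (len 4):
       e  h  a  b
    0  1  2  3  4
  b 1  1  2  3  3
  d 2  2  2  3  4
  e 3  2  3  3  4
  a 4  3  3  3  4
  h 5  4  3  4  4
  f 6  5  4  4  5
Edit distance = dp[6][4] = 5

5


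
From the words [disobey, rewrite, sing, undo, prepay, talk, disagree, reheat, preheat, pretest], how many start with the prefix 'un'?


Checking each word for prefix 'un':
  'disobey' -> no (count: 0)
  'rewrite' -> no (count: 0)
  'sing' -> no (count: 0)
  'undo' -> YES, starts with 'un' (count: 1)
  'prepay' -> no (count: 1)
  'talk' -> no (count: 1)
  'disagree' -> no (count: 1)
  'reheat' -> no (count: 1)
  'preheat' -> no (count: 1)
  'pretest' -> no (count: 1)
Total with prefix 'un': 1

1


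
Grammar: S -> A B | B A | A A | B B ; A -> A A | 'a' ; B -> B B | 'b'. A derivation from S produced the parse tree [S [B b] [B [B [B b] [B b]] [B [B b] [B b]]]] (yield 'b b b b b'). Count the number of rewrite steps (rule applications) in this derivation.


Every bracketed nonterminal node [X ...] in the tree is produced by exactly one rule application.
Reading the tree off as a leftmost derivation:
  Step 1: S  =>  B B   (applied S -> B B)
  Step 2: B B  =>  b B   (applied B -> b)
  Step 3: b B  =>  b B B   (applied B -> B B)
  Step 4: b B B  =>  b B B B   (applied B -> B B)
  Step 5: b B B B  =>  b b B B   (applied B -> b)
  Step 6: b b B B  =>  b b b B   (applied B -> b)
  Step 7: b b b B  =>  b b b B B   (applied B -> B B)
  Step 8: b b b B B  =>  b b b b B   (applied B -> b)
  Step 9: b b b b B  =>  b b b b b   (applied B -> b)
Final yield: b b b b b
Total rewrite steps: 9

9


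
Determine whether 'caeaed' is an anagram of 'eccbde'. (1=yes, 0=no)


Sort characters of 'caeaed': 'aacdee'
Sort characters of 'eccbde': 'bccdee'
Sorted forms differ -> they are NOT anagrams
Result: 0

0


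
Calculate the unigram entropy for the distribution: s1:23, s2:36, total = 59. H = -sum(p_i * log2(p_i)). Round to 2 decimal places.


Computing entropy H = -sum(p_i * log2(p_i)):
  s1: p = 23/59 = 0.3898, -p*log2(p) = 0.5298
  s2: p = 36/59 = 0.6102, -p*log2(p) = 0.4349
H = sum of terms = 0.9647
Rounded to 2 decimals: 0.96

0.96


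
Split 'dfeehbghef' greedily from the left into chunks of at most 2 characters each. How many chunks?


'dfeehbghef' has 10 characters.
Chunking with max size 2:
  Chunk 1: 'df' (positions 0-1)
  Chunk 2: 'ee' (positions 2-3)
  Chunk 3: 'hb' (positions 4-5)
  Chunk 4: 'gh' (positions 6-7)
  Chunk 5: 'ef' (positions 8-9)
Total chunks: ceil(10 / 2) = 5

5


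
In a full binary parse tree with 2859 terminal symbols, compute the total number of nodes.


Leaf nodes (terminals): 2859
Internal nodes = n - 1 = 2859 - 1 = 2858
Total = leaves + internal = 2859 + 2858 = 5717

5717


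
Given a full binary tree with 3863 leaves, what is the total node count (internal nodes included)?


Leaf nodes (terminals): 3863
Internal nodes = n - 1 = 3863 - 1 = 3862
Total = leaves + internal = 3863 + 3862 = 7725

7725


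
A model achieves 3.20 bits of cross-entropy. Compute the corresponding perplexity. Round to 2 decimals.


Perplexity formula: PP = 2^H
H = 3.20
PP = 2^3.20
Decompose: 2^3.20 = 2^3 * 2^0.20
2^3 = 8, 2^0.20 ~ 1.1486984
PP ~ 8 * 1.1486984 = 9.1895872
Rounded to 2 decimals: 9.19

9.19


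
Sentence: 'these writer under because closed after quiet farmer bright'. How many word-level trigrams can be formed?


Word trigrams from [9] words:
  Trigram 1: (these writer under)
  Trigram 2: (writer under because)
  Trigram 3: (under because closed)
  Trigram 4: (because closed after)
  Trigram 5: (closed after quiet)
  Trigram 6: (after quiet farmer)
  Trigram 7: (quiet farmer bright)
Total word trigrams: 9 - 2 = 7

7


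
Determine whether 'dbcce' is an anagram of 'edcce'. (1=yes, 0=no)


Sort characters of 'dbcce': 'bccde'
Sort characters of 'edcce': 'ccdee'
Sorted forms differ -> they are NOT anagrams
Result: 0

0


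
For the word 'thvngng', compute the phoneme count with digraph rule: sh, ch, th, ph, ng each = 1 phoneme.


Parsing 'thvngng' greedily, digraphs first:
  'th' -> digraph (1 consonant phoneme) (phonemes so far: 1)
  'v' -> consonant phoneme (phonemes so far: 2)
  'ng' -> digraph (1 consonant phoneme) (phonemes so far: 3)
  'ng' -> digraph (1 consonant phoneme) (phonemes so far: 4)
Total phonemes: 4

4


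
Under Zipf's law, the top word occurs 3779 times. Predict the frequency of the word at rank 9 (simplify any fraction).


Zipf's law: freq(rank) = f1 / rank
f1 = 3779, rank = 9
freq = 3779 / 9
GCD(3779, 9) = 1
Simplified: 3779/9

3779/9


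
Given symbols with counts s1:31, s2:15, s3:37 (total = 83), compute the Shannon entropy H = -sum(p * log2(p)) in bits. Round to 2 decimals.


Computing entropy H = -sum(p_i * log2(p_i)):
  s1: p = 31/83 = 0.3735, -p*log2(p) = 0.5307
  s2: p = 15/83 = 0.1807, -p*log2(p) = 0.4461
  s3: p = 37/83 = 0.4458, -p*log2(p) = 0.5196
H = sum of terms = 1.4964
Rounded to 2 decimals: 1.50

1.50


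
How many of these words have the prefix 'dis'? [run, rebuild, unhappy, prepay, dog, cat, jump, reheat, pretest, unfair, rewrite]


Checking each word for prefix 'dis':
  'run' -> no (count: 0)
  'rebuild' -> no (count: 0)
  'unhappy' -> no (count: 0)
  'prepay' -> no (count: 0)
  'dog' -> no (count: 0)
  'cat' -> no (count: 0)
  'jump' -> no (count: 0)
  'reheat' -> no (count: 0)
  'pretest' -> no (count: 0)
  'unfair' -> no (count: 0)
  'rewrite' -> no (count: 0)
Total with prefix 'dis': 0

0


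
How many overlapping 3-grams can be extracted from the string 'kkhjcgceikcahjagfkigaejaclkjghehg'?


String 'kkhjcgceikcahjagfkigaejaclkjghehg' has length L = 33.
Number of overlapping n-grams = L - n + 1
Substituting: 33 - 3 + 1 = 31

31


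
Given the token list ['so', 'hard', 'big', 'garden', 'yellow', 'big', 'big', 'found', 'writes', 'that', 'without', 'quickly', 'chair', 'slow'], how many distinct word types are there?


Listing all tokens and tracking unique types:
  Token 1: 'so' -> NEW (unique so far: 1)
  Token 2: 'hard' -> NEW (unique so far: 2)
  Token 3: 'big' -> NEW (unique so far: 3)
  Token 4: 'garden' -> NEW (unique so far: 4)
  Token 5: 'yellow' -> NEW (unique so far: 5)
  Token 6: 'big' -> duplicate (unique so far: 5)
  Token 7: 'big' -> duplicate (unique so far: 5)
  Token 8: 'found' -> NEW (unique so far: 6)
  Token 9: 'writes' -> NEW (unique so far: 7)
  Token 10: 'that' -> NEW (unique so far: 8)
  Token 11: 'without' -> NEW (unique so far: 9)
  Token 12: 'quickly' -> NEW (unique so far: 10)
  Token 13: 'chair' -> NEW (unique so far: 11)
  Token 14: 'slow' -> NEW (unique so far: 12)
Unique types: ('big', 'chair', 'found', 'garden', 'hard', 'quickly', 'slow', 'so', 'that', 'without', 'writes', 'yellow')
Vocabulary size: 12

12


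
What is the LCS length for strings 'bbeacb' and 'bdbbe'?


DP table for LCS of 'bbeacb' and 'bdbbe':
       b  d  b  b  e
    0  0  0  0  0  0
  b 0  1  1  1  1  1
  b 0  1  1  2  2  2
  e 0  1  1  2  2  3
  a 0  1  1  2  2  3
  c 0  1  1  2  2  3
  b 0  1  1  2  3  3
LCS: 'bbe'
LCS length = 3

3


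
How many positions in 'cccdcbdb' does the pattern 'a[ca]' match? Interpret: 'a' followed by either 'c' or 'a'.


Pattern: a[ca] means 'a' followed by either 'c' or 'a'.
Scanning 'cccdcbdb' position-by-position:
  Pos 0: window 'cc' -> no
  Pos 1: window 'cc' -> no
  Pos 2: window 'cd' -> no
  Pos 3: window 'dc' -> no
  Pos 4: window 'cb' -> no
  Pos 5: window 'bd' -> no
  Pos 6: window 'db' -> no
  Pos 7: window 'b' -> no
Total matches: 0

0


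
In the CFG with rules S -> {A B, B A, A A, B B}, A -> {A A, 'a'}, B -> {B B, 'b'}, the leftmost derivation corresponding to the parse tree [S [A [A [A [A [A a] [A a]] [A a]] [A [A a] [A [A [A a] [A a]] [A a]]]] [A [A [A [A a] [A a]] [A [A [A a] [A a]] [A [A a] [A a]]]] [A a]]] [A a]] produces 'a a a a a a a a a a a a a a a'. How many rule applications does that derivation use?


Every bracketed nonterminal node [X ...] in the tree is produced by exactly one rule application.
Reading the tree off as a leftmost derivation:
  Step 1: S  =>  A A   (applied S -> A A)
  Step 2: A A  =>  A A A   (applied A -> A A)
  Step 3: A A A  =>  A A A A   (applied A -> A A)
  Step 4: A A A A  =>  A A A A A   (applied A -> A A)
  Step 5: A A A A A  =>  A A A A A A   (applied A -> A A)
  Step 6: A A A A A A  =>  a A A A A A   (applied A -> a)
  Step 7: a A A A A A  =>  a a A A A A   (applied A -> a)
  Step 8: a a A A A A  =>  a a a A A A   (applied A -> a)
  Step 9: a a a A A A  =>  a a a A A A A   (applied A -> A A)
  Step 10: a a a A A A A  =>  a a a a A A A   (applied A -> a)
  Step 11: a a a a A A A  =>  a a a a A A A A   (applied A -> A A)
  Step 12: a a a a A A A A  =>  a a a a A A A A A   (applied A -> A A)
  Step 13: a a a a A A A A A  =>  a a a a a A A A A   (applied A -> a)
  Step 14: a a a a a A A A A  =>  a a a a a a A A A   (applied A -> a)
  Step 15: a a a a a a A A A  =>  a a a a a a a A A   (applied A -> a)
  Step 16: a a a a a a a A A  =>  a a a a a a a A A A   (applied A -> A A)
  Step 17: a a a a a a a A A A  =>  a a a a a a a A A A A   (applied A -> A A)
  Step 18: a a a a a a a A A A A  =>  a a a a a a a A A A A A   (applied A -> A A)
  Step 19: a a a a a a a A A A A A  =>  a a a a a a a a A A A A   (applied A -> a)
  Step 20: a a a a a a a a A A A A  =>  a a a a a a a a a A A A   (applied A -> a)
  Step 21: a a a a a a a a a A A A  =>  a a a a a a a a a A A A A   (applied A -> A A)
  Step 22: a a a a a a a a a A A A A  =>  a a a a a a a a a A A A A A   (applied A -> A A)
  Step 23: a a a a a a a a a A A A A A  =>  a a a a a a a a a a A A A A   (applied A -> a)
  Step 24: a a a a a a a a a a A A A A  =>  a a a a a a a a a a a A A A   (applied A -> a)
  Step 25: a a a a a a a a a a a A A A  =>  a a a a a a a a a a a A A A A   (applied A -> A A)
  Step 26: a a a a a a a a a a a A A A A  =>  a a a a a a a a a a a a A A A   (applied A -> a)
  Step 27: a a a a a a a a a a a a A A A  =>  a a a a a a a a a a a a a A A   (applied A -> a)
  Step 28: a a a a a a a a a a a a a A A  =>  a a a a a a a a a a a a a a A   (applied A -> a)
  Step 29: a a a a a a a a a a a a a a A  =>  a a a a a a a a a a a a a a a   (applied A -> a)
Final yield: a a a a a a a a a a a a a a a
Total rewrite steps: 29

29


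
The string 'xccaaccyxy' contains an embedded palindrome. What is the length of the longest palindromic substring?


Scanning 'xccaaccyxy' for palindromic substrings.
Substring at positions 1-6: 'ccaacc'.
Check: reverse('ccaacc') = 'ccaacc' -> palindrome confirmed.
Neighbouring characters ('x' / 'y') break symmetry, so it cannot extend further.
No longer palindromic substring exists; longest length = 6

6


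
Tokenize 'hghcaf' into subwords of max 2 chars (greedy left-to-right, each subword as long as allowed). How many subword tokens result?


'hghcaf' has 6 characters.
Chunking with max size 2:
  Chunk 1: 'hg' (positions 0-1)
  Chunk 2: 'hc' (positions 2-3)
  Chunk 3: 'af' (positions 4-5)
Total chunks: ceil(6 / 2) = 3

3


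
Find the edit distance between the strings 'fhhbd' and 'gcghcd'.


Building DP table for s1='fhhbd' (len 5) and s2='gcghcd' (len 6):
       g  c  g  h  c  d
    0  1  2  3  4  5  6
  f 1  1  2  3  4  5  6
  h 2  2  2  3  3  4  5
  h 3  3  3  3  3  4  5
  b 4  4  4  4  4  4  5
  d 5  5  5  5  5  5  4
Edit distance = dp[5][6] = 4

4


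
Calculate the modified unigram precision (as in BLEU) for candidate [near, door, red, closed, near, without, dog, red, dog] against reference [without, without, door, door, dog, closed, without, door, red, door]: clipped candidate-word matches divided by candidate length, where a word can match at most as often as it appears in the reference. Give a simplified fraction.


Reference word counts: {'closed': 1, 'dog': 1, 'door': 4, 'red': 1, 'without': 3}
Checking each candidate word (with clipping):
  'near' -> not in reference -> no match (matches: 0)
  'door' -> in reference (ref count 4, used 1/4) -> match (matches: 1)
  'red' -> in reference (ref count 1, used 1/1) -> match (matches: 2)
  'closed' -> in reference (ref count 1, used 1/1) -> match (matches: 3)
  'near' -> not in reference -> no match (matches: 3)
  'without' -> in reference (ref count 3, used 1/3) -> match (matches: 4)
  'dog' -> in reference (ref count 1, used 1/1) -> match (matches: 5)
  'red' -> ref count 1 already used up (1/1) -> clipped, no match (matches: 5)
  'dog' -> ref count 1 already used up (1/1) -> clipped, no match (matches: 5)
Clipped matches: 5, Candidate length: 9
Precision = 5/9

5/9


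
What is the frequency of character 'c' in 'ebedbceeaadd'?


Scanning 'ebedbceeaadd' for 'c':
  Position 5: 'c' -> MATCH (count: 1)
Total occurrences of 'c': 1

1


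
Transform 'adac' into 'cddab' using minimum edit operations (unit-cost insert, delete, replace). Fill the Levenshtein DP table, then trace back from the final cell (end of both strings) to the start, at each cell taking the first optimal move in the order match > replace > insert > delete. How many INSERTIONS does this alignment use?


Edit distance = 3. Backtracking from cell (4, 5) with preference match > replace > insert > delete,
then listing the resulting alignment 'adac' -> 'cddab' left to right:
  Step 1: insert 'c' [insertion #1]
  Step 2: replace a->d
  Step 3: keep 'd'
  Step 4: keep 'a'
  Step 5: replace c->b
Total insertions: 1

1


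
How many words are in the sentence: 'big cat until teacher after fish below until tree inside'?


Counting words by splitting on spaces:
  Word 1: 'big'
  Word 2: 'cat'
  Word 3: 'until'
  Word 4: 'teacher'
  Word 5: 'after'
  Word 6: 'fish'
  Word 7: 'below'
  Word 8: 'until'
  Word 9: 'tree'
  Word 10: 'inside'
Total words: 10

10


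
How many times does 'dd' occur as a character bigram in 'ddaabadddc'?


Scanning 'ddaabadddc' for bigram 'dd':
  Position 0: 'dd' -> MATCH
  Position 1: 'da' -> no
  Position 2: 'aa' -> no
  Position 3: 'ab' -> no
  Position 4: 'ba' -> no
  Position 5: 'ad' -> no
  Position 6: 'dd' -> MATCH
  Position 7: 'dd' -> MATCH
  Position 8: 'dc' -> no
Total matches: 3

3


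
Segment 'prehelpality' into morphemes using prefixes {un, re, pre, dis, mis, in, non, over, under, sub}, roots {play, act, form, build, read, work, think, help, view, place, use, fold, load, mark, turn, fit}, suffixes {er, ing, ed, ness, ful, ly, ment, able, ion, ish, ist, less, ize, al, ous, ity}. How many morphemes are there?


Segmenting 'prehelpality' against the inventory:
  'pre' -> prefix (morpheme 1)
  'help' -> root (morpheme 2)
  'al' -> suffix (morpheme 3)
  'ity' -> suffix (morpheme 4)
Total morphemes: 4

4


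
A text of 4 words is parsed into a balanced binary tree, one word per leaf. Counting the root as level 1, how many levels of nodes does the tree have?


In a balanced binary tree with n leaves the deepest leaf is ceil(log2(n)) edges below the root,
so counting node levels inclusive of root and leaves gives ceil(log2(n)) + 1 levels.
log2(4) = 2.0000
ceil(2.0000) = 2
levels = 2 + 1 = 3

3


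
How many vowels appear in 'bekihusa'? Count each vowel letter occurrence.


Scanning each character of 'bekihusa':
  Position 1: 'b' -> consonant (running count: 0)
  Position 2: 'e' -> vowel (running count: 1)
  Position 3: 'k' -> consonant (running count: 1)
  Position 4: 'i' -> vowel (running count: 2)
  Position 5: 'h' -> consonant (running count: 2)
  Position 6: 'u' -> vowel (running count: 3)
  Position 7: 's' -> consonant (running count: 3)
  Position 8: 'a' -> vowel (running count: 4)
Total vowels: 4

4


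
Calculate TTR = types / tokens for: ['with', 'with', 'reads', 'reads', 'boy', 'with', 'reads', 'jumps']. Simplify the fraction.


Tokens: 8
Unique types: ('boy', 'jumps', 'reads', 'with') = 4
TTR = 4/8
Simplify: divide both by 4 -> 1/2
TTR = 1/2

1/2


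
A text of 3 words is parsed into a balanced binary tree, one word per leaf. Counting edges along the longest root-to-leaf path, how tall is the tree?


In a balanced binary tree with n leaves the deepest leaf is ceil(log2(n)) edges below the root.
log2(3) = 1.5850
ceil(1.5850) = 2
height (edges) = 2

2


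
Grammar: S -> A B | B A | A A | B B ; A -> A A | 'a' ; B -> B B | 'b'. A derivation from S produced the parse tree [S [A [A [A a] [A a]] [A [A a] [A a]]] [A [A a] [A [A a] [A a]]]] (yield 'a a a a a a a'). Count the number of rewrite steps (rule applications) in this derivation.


Every bracketed nonterminal node [X ...] in the tree is produced by exactly one rule application.
Reading the tree off as a leftmost derivation:
  Step 1: S  =>  A A   (applied S -> A A)
  Step 2: A A  =>  A A A   (applied A -> A A)
  Step 3: A A A  =>  A A A A   (applied A -> A A)
  Step 4: A A A A  =>  a A A A   (applied A -> a)
  Step 5: a A A A  =>  a a A A   (applied A -> a)
  Step 6: a a A A  =>  a a A A A   (applied A -> A A)
  Step 7: a a A A A  =>  a a a A A   (applied A -> a)
  Step 8: a a a A A  =>  a a a a A   (applied A -> a)
  Step 9: a a a a A  =>  a a a a A A   (applied A -> A A)
  Step 10: a a a a A A  =>  a a a a a A   (applied A -> a)
  Step 11: a a a a a A  =>  a a a a a A A   (applied A -> A A)
  Step 12: a a a a a A A  =>  a a a a a a A   (applied A -> a)
  Step 13: a a a a a a A  =>  a a a a a a a   (applied A -> a)
Final yield: a a a a a a a
Total rewrite steps: 13

13


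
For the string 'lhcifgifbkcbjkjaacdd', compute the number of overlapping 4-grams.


String 'lhcifgifbkcbjkjaacdd' has length L = 20.
Number of overlapping n-grams = L - n + 1
Substituting: 20 - 4 + 1 = 17

17


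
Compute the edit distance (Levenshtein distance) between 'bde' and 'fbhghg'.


Building DP table for s1='bde' (len 3) and s2='fbhghg' (len 6):
       f  b  h  g  h  g
    0  1  2  3  4  5  6
  b 1  1  1  2  3  4  5
  d 2  2  2  2  3  4  5
  e 3  3  3  3  3  4  5
Edit distance = dp[3][6] = 5

5


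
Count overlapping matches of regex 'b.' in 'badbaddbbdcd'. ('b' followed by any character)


Pattern: b. means 'b' followed by any character.
Scanning 'badbaddbbdcd' position-by-position:
  Pos 0: window 'ba' -> MATCH
  Pos 1: window 'ad' -> no
  Pos 2: window 'db' -> no
  Pos 3: window 'ba' -> MATCH
  Pos 4: window 'ad' -> no
  Pos 5: window 'dd' -> no
  Pos 6: window 'db' -> no
  Pos 7: window 'bb' -> MATCH
  Pos 8: window 'bd' -> MATCH
  Pos 9: window 'dc' -> no
  Pos 10: window 'cd' -> no
  Pos 11: window 'd' -> no
Total matches: 4

4


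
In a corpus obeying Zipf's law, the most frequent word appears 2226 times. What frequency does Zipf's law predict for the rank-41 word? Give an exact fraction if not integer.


Zipf's law: freq(rank) = f1 / rank
f1 = 2226, rank = 41
freq = 2226 / 41
GCD(2226, 41) = 1
Simplified: 2226/41

2226/41


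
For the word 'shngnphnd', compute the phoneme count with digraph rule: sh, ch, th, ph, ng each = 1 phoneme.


Parsing 'shngnphnd' greedily, digraphs first:
  'sh' -> digraph (1 consonant phoneme) (phonemes so far: 1)
  'ng' -> digraph (1 consonant phoneme) (phonemes so far: 2)
  'n' -> consonant phoneme (phonemes so far: 3)
  'ph' -> digraph (1 consonant phoneme) (phonemes so far: 4)
  'n' -> consonant phoneme (phonemes so far: 5)
  'd' -> consonant phoneme (phonemes so far: 6)
Total phonemes: 6

6


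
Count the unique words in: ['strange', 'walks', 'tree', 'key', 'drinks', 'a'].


Listing all tokens and tracking unique types:
  Token 1: 'strange' -> NEW (unique so far: 1)
  Token 2: 'walks' -> NEW (unique so far: 2)
  Token 3: 'tree' -> NEW (unique so far: 3)
  Token 4: 'key' -> NEW (unique so far: 4)
  Token 5: 'drinks' -> NEW (unique so far: 5)
  Token 6: 'a' -> NEW (unique so far: 6)
Unique types: ('a', 'drinks', 'key', 'strange', 'tree', 'walks')
Vocabulary size: 6

6


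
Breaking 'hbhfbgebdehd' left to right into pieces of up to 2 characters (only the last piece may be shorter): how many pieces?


'hbhfbgebdehd' has 12 characters.
Chunking with max size 2:
  Chunk 1: 'hb' (positions 0-1)
  Chunk 2: 'hf' (positions 2-3)
  Chunk 3: 'bg' (positions 4-5)
  Chunk 4: 'eb' (positions 6-7)
  Chunk 5: 'de' (positions 8-9)
  Chunk 6: 'hd' (positions 10-11)
Total chunks: ceil(12 / 2) = 6

6


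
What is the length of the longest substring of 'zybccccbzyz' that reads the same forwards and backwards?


Scanning 'zybccccbzyz' for palindromic substrings.
Substring at positions 2-7: 'bccccb'.
Check: reverse('bccccb') = 'bccccb' -> palindrome confirmed.
Neighbouring characters ('y' / 'z') break symmetry, so it cannot extend further.
No longer palindromic substring exists; longest length = 6

6


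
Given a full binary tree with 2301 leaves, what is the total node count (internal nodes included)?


Leaf nodes (terminals): 2301
Internal nodes = n - 1 = 2301 - 1 = 2300
Total = leaves + internal = 2301 + 2300 = 4601

4601


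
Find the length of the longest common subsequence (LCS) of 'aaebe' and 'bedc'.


DP table for LCS of 'aaebe' and 'bedc':
       b  e  d  c
    0  0  0  0  0
  a 0  0  0  0  0
  a 0  0  0  0  0
  e 0  0  1  1  1
  b 0  1  1  1  1
  e 0  1  2  2  2
LCS: 'be'
LCS length = 2

2


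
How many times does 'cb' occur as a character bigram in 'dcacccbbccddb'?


Scanning 'dcacccbbccddb' for bigram 'cb':
  Position 0: 'dc' -> no
  Position 1: 'ca' -> no
  Position 2: 'ac' -> no
  Position 3: 'cc' -> no
  Position 4: 'cc' -> no
  Position 5: 'cb' -> MATCH
  Position 6: 'bb' -> no
  Position 7: 'bc' -> no
  Position 8: 'cc' -> no
  Position 9: 'cd' -> no
  Position 10: 'dd' -> no
  Position 11: 'db' -> no
Total matches: 1

1


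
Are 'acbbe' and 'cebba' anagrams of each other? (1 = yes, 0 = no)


Sort characters of 'acbbe': 'abbce'
Sort characters of 'cebba': 'abbce'
Sorted forms match -> they ARE anagrams
Result: 1

1


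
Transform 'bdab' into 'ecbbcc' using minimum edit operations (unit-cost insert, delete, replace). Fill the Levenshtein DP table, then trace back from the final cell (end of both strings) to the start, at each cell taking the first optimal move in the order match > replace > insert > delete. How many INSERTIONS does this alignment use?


Edit distance = 5. Backtracking from cell (4, 6) with preference match > replace > insert > delete,
then listing the resulting alignment 'bdab' -> 'ecbbcc' left to right:
  Step 1: insert 'e' [insertion #1]
  Step 2: insert 'c' [insertion #2]
  Step 3: keep 'b'
  Step 4: replace d->b
  Step 5: replace a->c
  Step 6: replace b->c
Total insertions: 2

2


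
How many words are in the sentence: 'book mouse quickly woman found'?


Counting words by splitting on spaces:
  Word 1: 'book'
  Word 2: 'mouse'
  Word 3: 'quickly'
  Word 4: 'woman'
  Word 5: 'found'
Total words: 5

5


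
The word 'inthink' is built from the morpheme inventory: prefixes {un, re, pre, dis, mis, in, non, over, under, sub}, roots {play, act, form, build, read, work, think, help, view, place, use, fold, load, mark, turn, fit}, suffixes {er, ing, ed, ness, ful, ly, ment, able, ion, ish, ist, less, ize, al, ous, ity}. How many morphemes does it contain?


Segmenting 'inthink' against the inventory:
  'in' -> prefix (morpheme 1)
  'think' -> root (morpheme 2)
Total morphemes: 2

2


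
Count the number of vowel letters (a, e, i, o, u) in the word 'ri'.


Scanning each character of 'ri':
  Position 1: 'r' -> consonant (running count: 0)
  Position 2: 'i' -> vowel (running count: 1)
Total vowels: 1

1


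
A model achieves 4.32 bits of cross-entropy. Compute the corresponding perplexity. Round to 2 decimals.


Perplexity formula: PP = 2^H
H = 4.32
PP = 2^4.32
Decompose: 2^4.32 = 2^4 * 2^0.32
2^4 = 16, 2^0.32 ~ 1.2483305
PP ~ 16 * 1.2483305 = 19.9732880
Rounded to 2 decimals: 19.97

19.97


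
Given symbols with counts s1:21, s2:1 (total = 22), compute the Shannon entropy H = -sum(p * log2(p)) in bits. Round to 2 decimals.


Computing entropy H = -sum(p_i * log2(p_i)):
  s1: p = 21/22 = 0.9545, -p*log2(p) = 0.0641
  s2: p = 1/22 = 0.0455, -p*log2(p) = 0.2027
H = sum of terms = 0.2668
Rounded to 2 decimals: 0.27

0.27


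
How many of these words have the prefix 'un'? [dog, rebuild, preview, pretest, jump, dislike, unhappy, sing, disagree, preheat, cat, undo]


Checking each word for prefix 'un':
  'dog' -> no (count: 0)
  'rebuild' -> no (count: 0)
  'preview' -> no (count: 0)
  'pretest' -> no (count: 0)
  'jump' -> no (count: 0)
  'dislike' -> no (count: 0)
  'unhappy' -> YES, starts with 'un' (count: 1)
  'sing' -> no (count: 1)
  'disagree' -> no (count: 1)
  'preheat' -> no (count: 1)
  'cat' -> no (count: 1)
  'undo' -> YES, starts with 'un' (count: 2)
Total with prefix 'un': 2

2


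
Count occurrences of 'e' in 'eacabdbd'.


Scanning 'eacabdbd' for 'e':
  Position 0: 'e' -> MATCH (count: 1)
Total occurrences of 'e': 1

1


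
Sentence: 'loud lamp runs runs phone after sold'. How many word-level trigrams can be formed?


Word trigrams from [7] words:
  Trigram 1: (loud lamp runs)
  Trigram 2: (lamp runs runs)
  Trigram 3: (runs runs phone)
  Trigram 4: (runs phone after)
  Trigram 5: (phone after sold)
Total word trigrams: 7 - 2 = 5

5


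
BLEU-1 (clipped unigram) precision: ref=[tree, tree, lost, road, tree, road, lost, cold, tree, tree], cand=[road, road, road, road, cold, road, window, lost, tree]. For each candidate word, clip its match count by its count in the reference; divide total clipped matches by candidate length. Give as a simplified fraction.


Reference word counts: {'cold': 1, 'lost': 2, 'road': 2, 'tree': 5}
Checking each candidate word (with clipping):
  'road' -> in reference (ref count 2, used 1/2) -> match (matches: 1)
  'road' -> in reference (ref count 2, used 2/2) -> match (matches: 2)
  'road' -> ref count 2 already used up (2/2) -> clipped, no match (matches: 2)
  'road' -> ref count 2 already used up (2/2) -> clipped, no match (matches: 2)
  'cold' -> in reference (ref count 1, used 1/1) -> match (matches: 3)
  'road' -> ref count 2 already used up (2/2) -> clipped, no match (matches: 3)
  'window' -> not in reference -> no match (matches: 3)
  'lost' -> in reference (ref count 2, used 1/2) -> match (matches: 4)
  'tree' -> in reference (ref count 5, used 1/5) -> match (matches: 5)
Clipped matches: 5, Candidate length: 9
Precision = 5/9

5/9


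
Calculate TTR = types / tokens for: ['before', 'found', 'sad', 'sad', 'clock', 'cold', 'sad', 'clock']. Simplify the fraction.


Tokens: 8
Unique types: ('before', 'clock', 'cold', 'found', 'sad') = 5
TTR = 5/8
Already in lowest terms.

5/8


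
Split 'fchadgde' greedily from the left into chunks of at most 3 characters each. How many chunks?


'fchadgde' has 8 characters.
Chunking with max size 3:
  Chunk 1: 'fch' (positions 0-2)
  Chunk 2: 'adg' (positions 3-5)
  Chunk 3: 'de' (positions 6-7)
Total chunks: ceil(8 / 3) = 3

3


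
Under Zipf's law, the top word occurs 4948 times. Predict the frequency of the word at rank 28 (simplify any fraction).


Zipf's law: freq(rank) = f1 / rank
f1 = 4948, rank = 28
freq = 4948 / 28
GCD(4948, 28) = 4
Simplified: 1237/7

1237/7


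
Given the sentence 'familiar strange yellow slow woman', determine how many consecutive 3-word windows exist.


Word trigrams from [5] words:
  Trigram 1: (familiar strange yellow)
  Trigram 2: (strange yellow slow)
  Trigram 3: (yellow slow woman)
Total word trigrams: 5 - 2 = 3

3


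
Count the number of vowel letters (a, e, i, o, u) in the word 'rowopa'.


Scanning each character of 'rowopa':
  Position 1: 'r' -> consonant (running count: 0)
  Position 2: 'o' -> vowel (running count: 1)
  Position 3: 'w' -> consonant (running count: 1)
  Position 4: 'o' -> vowel (running count: 2)
  Position 5: 'p' -> consonant (running count: 2)
  Position 6: 'a' -> vowel (running count: 3)
Total vowels: 3

3


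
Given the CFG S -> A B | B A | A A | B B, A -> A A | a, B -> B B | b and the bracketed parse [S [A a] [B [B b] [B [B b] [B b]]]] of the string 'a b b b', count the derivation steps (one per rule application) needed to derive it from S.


Every bracketed nonterminal node [X ...] in the tree is produced by exactly one rule application.
Reading the tree off as a leftmost derivation:
  Step 1: S  =>  A B   (applied S -> A B)
  Step 2: A B  =>  a B   (applied A -> a)
  Step 3: a B  =>  a B B   (applied B -> B B)
  Step 4: a B B  =>  a b B   (applied B -> b)
  Step 5: a b B  =>  a b B B   (applied B -> B B)
  Step 6: a b B B  =>  a b b B   (applied B -> b)
  Step 7: a b b B  =>  a b b b   (applied B -> b)
Final yield: a b b b
Total rewrite steps: 7

7


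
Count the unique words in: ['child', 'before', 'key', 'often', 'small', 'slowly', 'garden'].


Listing all tokens and tracking unique types:
  Token 1: 'child' -> NEW (unique so far: 1)
  Token 2: 'before' -> NEW (unique so far: 2)
  Token 3: 'key' -> NEW (unique so far: 3)
  Token 4: 'often' -> NEW (unique so far: 4)
  Token 5: 'small' -> NEW (unique so far: 5)
  Token 6: 'slowly' -> NEW (unique so far: 6)
  Token 7: 'garden' -> NEW (unique so far: 7)
Unique types: ('before', 'child', 'garden', 'key', 'often', 'slowly', 'small')
Vocabulary size: 7

7


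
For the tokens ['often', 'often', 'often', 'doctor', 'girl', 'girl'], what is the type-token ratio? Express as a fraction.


Tokens: 6
Unique types: ('doctor', 'girl', 'often') = 3
TTR = 3/6
Simplify: divide both by 3 -> 1/2
TTR = 1/2

1/2


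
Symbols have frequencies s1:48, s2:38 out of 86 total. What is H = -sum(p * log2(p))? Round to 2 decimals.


Computing entropy H = -sum(p_i * log2(p_i)):
  s1: p = 48/86 = 0.5581, -p*log2(p) = 0.4696
  s2: p = 38/86 = 0.4419, -p*log2(p) = 0.5207
H = sum of terms = 0.9903
Rounded to 2 decimals: 0.99

0.99


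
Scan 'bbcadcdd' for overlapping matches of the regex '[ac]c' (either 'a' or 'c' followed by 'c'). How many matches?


Pattern: [ac]c means either 'a' or 'c' followed by 'c'.
Scanning 'bbcadcdd' position-by-position:
  Pos 0: window 'bb' -> no
  Pos 1: window 'bc' -> no
  Pos 2: window 'ca' -> no
  Pos 3: window 'ad' -> no
  Pos 4: window 'dc' -> no
  Pos 5: window 'cd' -> no
  Pos 6: window 'dd' -> no
  Pos 7: window 'd' -> no
Total matches: 0

0


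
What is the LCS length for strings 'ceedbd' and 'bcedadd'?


DP table for LCS of 'ceedbd' and 'bcedadd':
       b  c  e  d  a  d  d
    0  0  0  0  0  0  0  0
  c 0  0  1  1  1  1  1  1
  e 0  0  1  2  2  2  2  2
  e 0  0  1  2  2  2  2  2
  d 0  0  1  2  3  3  3  3
  b 0  1  1  2  3  3  3  3
  d 0  1  1  2  3  3  4  4
LCS: 'cedd'
LCS length = 4

4


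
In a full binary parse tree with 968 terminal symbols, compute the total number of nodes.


Leaf nodes (terminals): 968
Internal nodes = n - 1 = 968 - 1 = 967
Total = leaves + internal = 968 + 967 = 1935

1935


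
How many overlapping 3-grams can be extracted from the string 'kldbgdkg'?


String 'kldbgdkg' has length L = 8.
Number of overlapping n-grams = L - n + 1
Substituting: 8 - 3 + 1 = 6

6


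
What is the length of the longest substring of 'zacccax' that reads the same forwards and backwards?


Scanning 'zacccax' for palindromic substrings.
Substring at positions 1-5: 'accca'.
Check: reverse('accca') = 'accca' -> palindrome confirmed.
Neighbouring characters ('z' / 'x') break symmetry, so it cannot extend further.
No longer palindromic substring exists; longest length = 5

5


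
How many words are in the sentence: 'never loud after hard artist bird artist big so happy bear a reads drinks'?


Counting words by splitting on spaces:
  Word 1: 'never'
  Word 2: 'loud'
  Word 3: 'after'
  Word 4: 'hard'
  Word 5: 'artist'
  Word 6: 'bird'
  Word 7: 'artist'
  Word 8: 'big'
  Word 9: 'so'
  Word 10: 'happy'
  Word 11: 'bear'
  Word 12: 'a'
  Word 13: 'reads'
  Word 14: 'drinks'
Total words: 14

14


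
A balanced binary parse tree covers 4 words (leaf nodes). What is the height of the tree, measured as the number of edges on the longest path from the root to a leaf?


In a balanced binary tree with n leaves the deepest leaf is ceil(log2(n)) edges below the root.
log2(4) = 2.0000
ceil(2.0000) = 2
height (edges) = 2

2


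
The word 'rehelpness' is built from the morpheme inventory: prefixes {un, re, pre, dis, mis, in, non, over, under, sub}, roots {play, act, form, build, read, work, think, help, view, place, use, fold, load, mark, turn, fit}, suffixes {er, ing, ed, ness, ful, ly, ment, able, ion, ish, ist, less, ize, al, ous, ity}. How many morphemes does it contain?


Segmenting 'rehelpness' against the inventory:
  're' -> prefix (morpheme 1)
  'help' -> root (morpheme 2)
  'ness' -> suffix (morpheme 3)
Total morphemes: 3

3


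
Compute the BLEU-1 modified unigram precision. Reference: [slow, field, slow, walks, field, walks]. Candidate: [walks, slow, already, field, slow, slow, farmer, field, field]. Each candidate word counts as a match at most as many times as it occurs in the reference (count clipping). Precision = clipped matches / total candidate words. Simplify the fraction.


Reference word counts: {'field': 2, 'slow': 2, 'walks': 2}
Checking each candidate word (with clipping):
  'walks' -> in reference (ref count 2, used 1/2) -> match (matches: 1)
  'slow' -> in reference (ref count 2, used 1/2) -> match (matches: 2)
  'already' -> not in reference -> no match (matches: 2)
  'field' -> in reference (ref count 2, used 1/2) -> match (matches: 3)
  'slow' -> in reference (ref count 2, used 2/2) -> match (matches: 4)
  'slow' -> ref count 2 already used up (2/2) -> clipped, no match (matches: 4)
  'farmer' -> not in reference -> no match (matches: 4)
  'field' -> in reference (ref count 2, used 2/2) -> match (matches: 5)
  'field' -> ref count 2 already used up (2/2) -> clipped, no match (matches: 5)
Clipped matches: 5, Candidate length: 9
Precision = 5/9

5/9


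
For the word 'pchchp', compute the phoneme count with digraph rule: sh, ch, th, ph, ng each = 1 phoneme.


Parsing 'pchchp' greedily, digraphs first:
  'p' -> consonant phoneme (phonemes so far: 1)
  'ch' -> digraph (1 consonant phoneme) (phonemes so far: 2)
  'ch' -> digraph (1 consonant phoneme) (phonemes so far: 3)
  'p' -> consonant phoneme (phonemes so far: 4)
Total phonemes: 4

4


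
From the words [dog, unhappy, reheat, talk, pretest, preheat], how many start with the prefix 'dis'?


Checking each word for prefix 'dis':
  'dog' -> no (count: 0)
  'unhappy' -> no (count: 0)
  'reheat' -> no (count: 0)
  'talk' -> no (count: 0)
  'pretest' -> no (count: 0)
  'preheat' -> no (count: 0)
Total with prefix 'dis': 0

0


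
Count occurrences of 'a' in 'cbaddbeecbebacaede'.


Scanning 'cbaddbeecbebacaede' for 'a':
  Position 2: 'a' -> MATCH (count: 1)
  Position 12: 'a' -> MATCH (count: 2)
  Position 14: 'a' -> MATCH (count: 3)
Total occurrences of 'a': 3

3


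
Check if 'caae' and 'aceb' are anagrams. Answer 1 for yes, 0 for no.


Sort characters of 'caae': 'aace'
Sort characters of 'aceb': 'abce'
Sorted forms differ -> they are NOT anagrams
Result: 0

0


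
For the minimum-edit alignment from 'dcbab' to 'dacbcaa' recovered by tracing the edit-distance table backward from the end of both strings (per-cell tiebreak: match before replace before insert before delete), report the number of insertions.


Edit distance = 3. Backtracking from cell (5, 7) with preference match > replace > insert > delete,
then listing the resulting alignment 'dcbab' -> 'dacbcaa' left to right:
  Step 1: keep 'd'
  Step 2: insert 'a' [insertion #1]
  Step 3: keep 'c'
  Step 4: keep 'b'
  Step 5: insert 'c' [insertion #2]
  Step 6: keep 'a'
  Step 7: replace b->a
Total insertions: 2

2


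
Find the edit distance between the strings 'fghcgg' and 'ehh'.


Building DP table for s1='fghcgg' (len 6) and s2='ehh' (len 3):
       e  h  h
    0  1  2  3
  f 1  1  2  3
  g 2  2  2  3
  h 3  3  2  2
  c 4  4  3  3
  g 5  5  4  4
  g 6  6  5  5
Edit distance = dp[6][3] = 5

5


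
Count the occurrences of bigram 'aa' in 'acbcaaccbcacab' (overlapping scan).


Scanning 'acbcaaccbcacab' for bigram 'aa':
  Position 0: 'ac' -> no
  Position 1: 'cb' -> no
  Position 2: 'bc' -> no
  Position 3: 'ca' -> no
  Position 4: 'aa' -> MATCH
  Position 5: 'ac' -> no
  Position 6: 'cc' -> no
  Position 7: 'cb' -> no
  Position 8: 'bc' -> no
  Position 9: 'ca' -> no
  Position 10: 'ac' -> no
  Position 11: 'ca' -> no
  Position 12: 'ab' -> no
Total matches: 1

1


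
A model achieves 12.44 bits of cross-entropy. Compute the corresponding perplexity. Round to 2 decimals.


Perplexity formula: PP = 2^H
H = 12.44
PP = 2^12.44
Decompose: 2^12.44 = 2^12 * 2^0.44
2^12 = 4096, 2^0.44 ~ 1.3566043
PP ~ 4096 * 1.3566043 = 5556.6512128
Rounded to 2 decimals: 5556.65

5556.65


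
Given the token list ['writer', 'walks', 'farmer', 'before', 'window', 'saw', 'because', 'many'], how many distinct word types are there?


Listing all tokens and tracking unique types:
  Token 1: 'writer' -> NEW (unique so far: 1)
  Token 2: 'walks' -> NEW (unique so far: 2)
  Token 3: 'farmer' -> NEW (unique so far: 3)
  Token 4: 'before' -> NEW (unique so far: 4)
  Token 5: 'window' -> NEW (unique so far: 5)
  Token 6: 'saw' -> NEW (unique so far: 6)
  Token 7: 'because' -> NEW (unique so far: 7)
  Token 8: 'many' -> NEW (unique so far: 8)
Unique types: ('because', 'before', 'farmer', 'many', 'saw', 'walks', 'window', 'writer')
Vocabulary size: 8

8


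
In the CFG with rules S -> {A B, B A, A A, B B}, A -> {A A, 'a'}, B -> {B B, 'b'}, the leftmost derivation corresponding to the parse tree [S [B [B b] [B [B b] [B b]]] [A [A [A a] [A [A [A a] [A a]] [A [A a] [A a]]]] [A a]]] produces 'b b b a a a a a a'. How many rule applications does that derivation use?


Every bracketed nonterminal node [X ...] in the tree is produced by exactly one rule application.
Reading the tree off as a leftmost derivation:
  Step 1: S  =>  B A   (applied S -> B A)
  Step 2: B A  =>  B B A   (applied B -> B B)
  Step 3: B B A  =>  b B A   (applied B -> b)
  Step 4: b B A  =>  b B B A   (applied B -> B B)
  Step 5: b B B A  =>  b b B A   (applied B -> b)
  Step 6: b b B A  =>  b b b A   (applied B -> b)
  Step 7: b b b A  =>  b b b A A   (applied A -> A A)
  Step 8: b b b A A  =>  b b b A A A   (applied A -> A A)
  Step 9: b b b A A A  =>  b b b a A A   (applied A -> a)
  Step 10: b b b a A A  =>  b b b a A A A   (applied A -> A A)
  Step 11: b b b a A A A  =>  b b b a A A A A   (applied A -> A A)
  Step 12: b b b a A A A A  =>  b b b a a A A A   (applied A -> a)
  Step 13: b b b a a A A A  =>  b b b a a a A A   (applied A -> a)
  Step 14: b b b a a a A A  =>  b b b a a a A A A   (applied A -> A A)
  Step 15: b b b a a a A A A  =>  b b b a a a a A A   (applied A -> a)
  Step 16: b b b a a a a A A  =>  b b b a a a a a A   (applied A -> a)
  Step 17: b b b a a a a a A  =>  b b b a a a a a a   (applied A -> a)
Final yield: b b b a a a a a a
Total rewrite steps: 17

17
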